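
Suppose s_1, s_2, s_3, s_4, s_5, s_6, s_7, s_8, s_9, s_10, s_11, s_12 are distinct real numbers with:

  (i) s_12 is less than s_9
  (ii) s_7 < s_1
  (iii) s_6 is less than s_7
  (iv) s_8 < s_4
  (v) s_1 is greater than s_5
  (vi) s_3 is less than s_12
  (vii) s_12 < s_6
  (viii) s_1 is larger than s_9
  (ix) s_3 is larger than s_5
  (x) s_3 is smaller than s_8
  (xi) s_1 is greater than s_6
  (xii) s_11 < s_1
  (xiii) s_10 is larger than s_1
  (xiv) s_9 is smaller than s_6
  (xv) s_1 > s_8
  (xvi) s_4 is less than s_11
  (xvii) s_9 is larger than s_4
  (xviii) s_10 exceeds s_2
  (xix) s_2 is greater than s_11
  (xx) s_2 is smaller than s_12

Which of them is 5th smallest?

s_11

Chaining the given pairs: s_5 < s_3 < s_8 < s_4 < s_11 < s_2 < s_12 < s_9 < s_6 < s_7 < s_1 < s_10.
Counting 5 from the smallest end gives s_11.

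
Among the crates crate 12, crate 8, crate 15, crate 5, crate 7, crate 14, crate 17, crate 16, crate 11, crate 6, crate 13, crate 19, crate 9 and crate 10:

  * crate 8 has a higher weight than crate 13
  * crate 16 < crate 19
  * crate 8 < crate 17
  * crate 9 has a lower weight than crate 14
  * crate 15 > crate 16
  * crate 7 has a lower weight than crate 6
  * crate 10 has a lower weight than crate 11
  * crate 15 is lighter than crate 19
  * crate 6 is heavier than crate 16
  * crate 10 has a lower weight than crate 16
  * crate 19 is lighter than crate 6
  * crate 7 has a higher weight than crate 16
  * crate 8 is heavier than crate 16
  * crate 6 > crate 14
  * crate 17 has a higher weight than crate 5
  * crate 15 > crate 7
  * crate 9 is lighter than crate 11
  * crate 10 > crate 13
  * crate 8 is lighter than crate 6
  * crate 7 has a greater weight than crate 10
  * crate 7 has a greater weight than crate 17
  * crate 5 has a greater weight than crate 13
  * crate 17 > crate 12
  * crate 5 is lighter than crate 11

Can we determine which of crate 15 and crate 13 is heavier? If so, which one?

crate 15

crate 13 < crate 10 < crate 16 < crate 8 < crate 17 < crate 7 < crate 15, by transitivity through crate 10, crate 16, crate 8, crate 17, crate 7.
So crate 15 is heavier.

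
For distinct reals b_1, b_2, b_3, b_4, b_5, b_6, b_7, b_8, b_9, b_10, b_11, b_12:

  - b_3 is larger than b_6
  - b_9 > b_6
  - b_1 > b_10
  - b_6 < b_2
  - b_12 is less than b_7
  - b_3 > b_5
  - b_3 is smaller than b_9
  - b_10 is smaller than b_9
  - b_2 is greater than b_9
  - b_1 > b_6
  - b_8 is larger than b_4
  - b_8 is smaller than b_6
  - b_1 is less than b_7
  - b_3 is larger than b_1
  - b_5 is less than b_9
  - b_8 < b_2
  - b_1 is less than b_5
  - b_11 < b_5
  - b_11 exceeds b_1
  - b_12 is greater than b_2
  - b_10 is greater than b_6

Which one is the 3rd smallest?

Chaining the given pairs: b_4 < b_8 < b_6 < b_10 < b_1 < b_11 < b_5 < b_3 < b_9 < b_2 < b_12 < b_7.
The 3rd smallest is b_6.

b_6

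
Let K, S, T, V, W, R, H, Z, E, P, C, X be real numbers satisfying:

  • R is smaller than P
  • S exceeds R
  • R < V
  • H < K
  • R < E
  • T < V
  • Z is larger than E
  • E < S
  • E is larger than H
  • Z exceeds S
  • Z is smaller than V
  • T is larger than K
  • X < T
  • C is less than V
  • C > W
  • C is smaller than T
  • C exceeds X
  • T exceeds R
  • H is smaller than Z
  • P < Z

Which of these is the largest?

V

W is not greatest since W < C; X is not greatest since X < T; R is not greatest since R < V; P is not greatest since P < Z; H is not greatest since H < E; C is not greatest since C < T; E is not greatest since E < S; S is not greatest since S < Z; K is not greatest since K < T; T is not greatest since T < V; Z is not greatest since Z < V.
Only V has nothing above it, so V is the largest.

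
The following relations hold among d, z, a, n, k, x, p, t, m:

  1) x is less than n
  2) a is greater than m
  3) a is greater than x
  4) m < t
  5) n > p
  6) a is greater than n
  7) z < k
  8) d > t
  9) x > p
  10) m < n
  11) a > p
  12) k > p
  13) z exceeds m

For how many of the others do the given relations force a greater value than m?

The elements the relations force above m are z, n, k, t, d, a — no chain reaches any other.
That is 6.

6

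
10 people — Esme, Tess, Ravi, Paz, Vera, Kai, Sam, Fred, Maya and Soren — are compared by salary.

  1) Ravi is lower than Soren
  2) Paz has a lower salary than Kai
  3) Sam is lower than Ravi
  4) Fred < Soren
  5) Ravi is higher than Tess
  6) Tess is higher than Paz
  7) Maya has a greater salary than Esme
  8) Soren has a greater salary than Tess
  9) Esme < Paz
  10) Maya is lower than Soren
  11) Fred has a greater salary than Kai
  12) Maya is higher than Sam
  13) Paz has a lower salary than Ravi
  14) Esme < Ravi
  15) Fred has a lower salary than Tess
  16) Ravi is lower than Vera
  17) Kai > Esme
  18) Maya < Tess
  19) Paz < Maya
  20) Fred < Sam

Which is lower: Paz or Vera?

Link the given pairs in sequence: Paz < Kai; Kai < Fred; Fred < Sam; Sam < Maya; Maya < Tess; Tess < Ravi; Ravi < Vera.
Together: Paz < Kai < Fred < Sam < Maya < Tess < Ravi < Vera.
So Paz < Vera; Paz is the lower of the two.

Paz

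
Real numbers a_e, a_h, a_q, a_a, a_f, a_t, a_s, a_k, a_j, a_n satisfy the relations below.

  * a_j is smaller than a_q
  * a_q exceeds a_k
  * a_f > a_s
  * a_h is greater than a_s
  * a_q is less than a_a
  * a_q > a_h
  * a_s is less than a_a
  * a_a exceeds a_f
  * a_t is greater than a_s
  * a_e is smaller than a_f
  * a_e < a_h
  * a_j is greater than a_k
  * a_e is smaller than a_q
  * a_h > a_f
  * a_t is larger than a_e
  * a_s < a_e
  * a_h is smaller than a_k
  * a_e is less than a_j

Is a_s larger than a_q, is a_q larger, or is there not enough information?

a_q

a_s < a_e and a_e < a_h give a_s < a_h.
Then a_h < a_k extends the chain to a_k.
Then a_k < a_j extends the chain to a_j.
With a_j < a_q: a_s < a_e < a_h < a_k < a_j < a_q.
So a_q is larger.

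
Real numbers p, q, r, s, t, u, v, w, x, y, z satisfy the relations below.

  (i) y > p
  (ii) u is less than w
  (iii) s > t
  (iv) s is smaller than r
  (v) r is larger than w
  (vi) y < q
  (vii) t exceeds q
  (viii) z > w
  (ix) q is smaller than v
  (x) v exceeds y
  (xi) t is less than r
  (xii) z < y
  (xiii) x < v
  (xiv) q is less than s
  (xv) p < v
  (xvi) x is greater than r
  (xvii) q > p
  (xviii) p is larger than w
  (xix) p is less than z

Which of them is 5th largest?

t

Piecing the relations together gives one ordering: u < w < p < z < y < q < t < s < r < x < v.
The 5th largest is t.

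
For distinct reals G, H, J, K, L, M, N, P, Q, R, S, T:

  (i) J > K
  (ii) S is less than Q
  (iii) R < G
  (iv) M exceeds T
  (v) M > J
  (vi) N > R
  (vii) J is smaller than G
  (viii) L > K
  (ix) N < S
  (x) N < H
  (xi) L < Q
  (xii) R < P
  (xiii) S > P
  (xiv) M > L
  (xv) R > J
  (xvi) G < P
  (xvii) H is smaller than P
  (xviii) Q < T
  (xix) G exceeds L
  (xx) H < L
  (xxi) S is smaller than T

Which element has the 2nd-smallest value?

J

Piecing the relations together gives one ordering: K < J < R < N < H < L < G < P < S < Q < T < M.
Counting 2 from the smallest end gives J.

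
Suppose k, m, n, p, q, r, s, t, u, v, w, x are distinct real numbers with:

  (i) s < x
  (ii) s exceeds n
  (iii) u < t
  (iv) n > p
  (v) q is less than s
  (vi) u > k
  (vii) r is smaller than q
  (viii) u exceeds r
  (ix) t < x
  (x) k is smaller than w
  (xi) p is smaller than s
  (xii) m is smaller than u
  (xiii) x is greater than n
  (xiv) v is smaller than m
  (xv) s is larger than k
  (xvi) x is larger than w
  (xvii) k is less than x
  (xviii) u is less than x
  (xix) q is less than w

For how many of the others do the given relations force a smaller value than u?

4

The elements the relations force below u are k, r, v, m — no chain reaches any other.
That is 4.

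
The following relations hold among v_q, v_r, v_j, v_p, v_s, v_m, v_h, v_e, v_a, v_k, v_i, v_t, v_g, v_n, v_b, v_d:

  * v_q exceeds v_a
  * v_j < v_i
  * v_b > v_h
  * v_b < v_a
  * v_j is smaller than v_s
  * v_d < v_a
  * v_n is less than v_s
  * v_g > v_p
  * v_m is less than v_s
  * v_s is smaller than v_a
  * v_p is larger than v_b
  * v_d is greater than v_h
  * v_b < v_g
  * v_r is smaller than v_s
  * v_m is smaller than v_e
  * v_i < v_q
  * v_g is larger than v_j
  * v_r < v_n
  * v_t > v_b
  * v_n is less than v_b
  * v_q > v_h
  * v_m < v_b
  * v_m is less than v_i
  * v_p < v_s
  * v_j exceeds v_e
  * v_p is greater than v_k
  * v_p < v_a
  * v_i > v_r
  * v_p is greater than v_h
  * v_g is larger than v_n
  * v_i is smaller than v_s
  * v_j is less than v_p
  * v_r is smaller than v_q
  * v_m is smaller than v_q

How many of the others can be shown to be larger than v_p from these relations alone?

Directly above v_p: v_g, v_s, v_a.
One step further: v_q (4 so far).
No other element is forced above v_p by the given relations, so the count is 4.

4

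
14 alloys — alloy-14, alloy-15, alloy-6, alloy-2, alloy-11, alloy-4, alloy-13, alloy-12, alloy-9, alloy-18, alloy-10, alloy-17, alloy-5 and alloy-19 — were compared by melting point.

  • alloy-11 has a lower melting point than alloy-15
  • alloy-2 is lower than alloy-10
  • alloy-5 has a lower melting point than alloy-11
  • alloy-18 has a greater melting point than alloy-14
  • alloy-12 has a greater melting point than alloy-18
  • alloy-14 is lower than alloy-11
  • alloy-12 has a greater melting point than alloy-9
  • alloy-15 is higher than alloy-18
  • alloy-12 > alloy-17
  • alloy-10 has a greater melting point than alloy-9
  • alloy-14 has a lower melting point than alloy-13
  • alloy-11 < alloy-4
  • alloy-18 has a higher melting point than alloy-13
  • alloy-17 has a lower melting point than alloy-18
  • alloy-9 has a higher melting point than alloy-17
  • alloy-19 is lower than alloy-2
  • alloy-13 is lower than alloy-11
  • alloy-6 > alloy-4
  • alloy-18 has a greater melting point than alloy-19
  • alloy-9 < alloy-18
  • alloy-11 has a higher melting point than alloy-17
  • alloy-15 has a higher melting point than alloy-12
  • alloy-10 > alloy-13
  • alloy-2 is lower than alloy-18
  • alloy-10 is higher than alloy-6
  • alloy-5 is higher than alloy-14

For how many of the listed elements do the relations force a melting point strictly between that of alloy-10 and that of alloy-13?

The relations place alloy-13 below alloy-10. An element lies strictly between them when it is forced above alloy-13 and also forced below alloy-10.
Above alloy-13: {alloy-18, alloy-12, alloy-11, alloy-4, alloy-6, alloy-15}. Below alloy-10: {alloy-19, alloy-14, alloy-17, alloy-9, alloy-2, alloy-5, alloy-11, alloy-4, alloy-6}.
Intersection: {alloy-11, alloy-4, alloy-6} — 3.

3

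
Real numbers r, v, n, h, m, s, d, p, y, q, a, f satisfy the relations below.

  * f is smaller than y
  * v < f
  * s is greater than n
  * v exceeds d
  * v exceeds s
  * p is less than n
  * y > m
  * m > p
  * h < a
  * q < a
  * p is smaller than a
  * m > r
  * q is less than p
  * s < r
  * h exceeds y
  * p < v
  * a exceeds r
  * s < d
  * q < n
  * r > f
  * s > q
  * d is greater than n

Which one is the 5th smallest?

d

Chaining the given pairs: q < p < n < s < d < v < f < r < m < y < h < a.
Counting 5 from the smallest end gives d.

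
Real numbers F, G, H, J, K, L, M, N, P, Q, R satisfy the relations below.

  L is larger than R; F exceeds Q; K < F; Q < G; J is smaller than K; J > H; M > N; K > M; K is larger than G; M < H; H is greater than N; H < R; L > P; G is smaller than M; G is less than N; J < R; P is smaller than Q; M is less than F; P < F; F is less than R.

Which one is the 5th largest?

Chaining the given pairs: P < Q < G < N < M < H < J < K < F < R < L.
Counting 5 from the largest end gives J.

J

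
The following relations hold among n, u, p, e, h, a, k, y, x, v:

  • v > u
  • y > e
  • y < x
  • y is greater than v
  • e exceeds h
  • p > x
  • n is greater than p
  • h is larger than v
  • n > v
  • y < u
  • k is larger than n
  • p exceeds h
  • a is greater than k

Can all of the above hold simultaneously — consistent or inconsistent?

inconsistent

Chaining the given relations yields u < v < h < e < y, so u < y. But one relation states y < u. These cannot both hold.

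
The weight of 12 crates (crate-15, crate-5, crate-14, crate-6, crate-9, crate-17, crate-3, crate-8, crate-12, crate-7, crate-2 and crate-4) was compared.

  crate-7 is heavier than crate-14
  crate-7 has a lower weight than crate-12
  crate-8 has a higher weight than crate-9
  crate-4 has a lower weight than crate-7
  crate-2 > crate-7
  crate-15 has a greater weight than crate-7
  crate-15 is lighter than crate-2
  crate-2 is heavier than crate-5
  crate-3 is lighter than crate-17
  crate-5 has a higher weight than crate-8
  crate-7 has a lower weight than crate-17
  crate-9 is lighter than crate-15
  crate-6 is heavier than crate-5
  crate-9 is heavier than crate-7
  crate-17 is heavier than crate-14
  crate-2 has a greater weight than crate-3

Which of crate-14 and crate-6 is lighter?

crate-14

Link the given pairs in sequence: crate-14 < crate-7; crate-7 < crate-9; crate-9 < crate-8; crate-8 < crate-5; crate-5 < crate-6.
Chaining these gives crate-14 < crate-7 < crate-9 < crate-8 < crate-5 < crate-6.
So crate-14 < crate-6; crate-14 is the lighter of the two.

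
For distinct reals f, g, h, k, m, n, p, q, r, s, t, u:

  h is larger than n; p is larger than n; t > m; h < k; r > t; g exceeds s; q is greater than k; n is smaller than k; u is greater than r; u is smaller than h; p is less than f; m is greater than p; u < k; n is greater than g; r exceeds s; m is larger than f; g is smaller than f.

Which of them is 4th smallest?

p

The consecutive relations fix a unique order: s < g < n < p < f < m < t < r < u < h < k < q.
Counting 4 from the smallest end gives p.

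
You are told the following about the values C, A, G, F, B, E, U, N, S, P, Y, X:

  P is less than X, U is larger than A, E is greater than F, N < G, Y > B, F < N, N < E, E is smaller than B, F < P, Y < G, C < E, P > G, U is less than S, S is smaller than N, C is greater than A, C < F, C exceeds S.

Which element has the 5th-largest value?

The consecutive relations fix a unique order: A < U < S < C < F < N < E < B < Y < G < P < X.
Counting 5 from the largest end gives B.

B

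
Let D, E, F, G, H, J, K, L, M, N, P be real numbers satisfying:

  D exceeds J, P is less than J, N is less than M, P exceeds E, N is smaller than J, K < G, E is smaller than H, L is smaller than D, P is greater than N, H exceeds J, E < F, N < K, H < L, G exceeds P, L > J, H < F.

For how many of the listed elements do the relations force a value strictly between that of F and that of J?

1

The relations place J below F. An element lies strictly between them when it is forced above J and also forced below F.
Above J: {H, L, D}. Below F: {N, E, P, H}.
Intersection: {H} — 1.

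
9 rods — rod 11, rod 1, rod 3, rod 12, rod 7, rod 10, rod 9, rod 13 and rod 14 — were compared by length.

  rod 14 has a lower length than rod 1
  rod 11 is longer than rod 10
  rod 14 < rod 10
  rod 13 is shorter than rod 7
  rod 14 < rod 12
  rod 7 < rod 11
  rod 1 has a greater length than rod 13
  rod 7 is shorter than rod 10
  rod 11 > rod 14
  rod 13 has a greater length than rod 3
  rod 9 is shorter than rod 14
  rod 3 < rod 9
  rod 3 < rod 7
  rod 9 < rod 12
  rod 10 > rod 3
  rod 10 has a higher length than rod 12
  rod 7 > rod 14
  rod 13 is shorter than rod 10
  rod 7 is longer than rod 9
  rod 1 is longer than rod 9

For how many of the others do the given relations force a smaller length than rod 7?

4

The elements the relations force below rod 7 are rod 3, rod 9, rod 13, rod 14 — no chain reaches any other.
That is 4.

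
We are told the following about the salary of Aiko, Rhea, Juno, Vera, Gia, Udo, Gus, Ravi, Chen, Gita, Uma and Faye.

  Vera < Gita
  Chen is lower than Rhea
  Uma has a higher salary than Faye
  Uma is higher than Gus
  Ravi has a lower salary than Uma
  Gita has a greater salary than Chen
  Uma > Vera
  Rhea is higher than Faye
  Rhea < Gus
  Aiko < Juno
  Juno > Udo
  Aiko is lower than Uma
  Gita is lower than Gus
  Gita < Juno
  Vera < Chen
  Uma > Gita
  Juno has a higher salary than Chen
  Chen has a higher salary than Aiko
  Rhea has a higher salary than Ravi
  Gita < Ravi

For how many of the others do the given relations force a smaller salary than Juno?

Directly below Juno: Aiko, Chen, Gita, Udo.
One step further: Vera (5 so far).
No other element is forced below Juno by the given relations, so the count is 5.

5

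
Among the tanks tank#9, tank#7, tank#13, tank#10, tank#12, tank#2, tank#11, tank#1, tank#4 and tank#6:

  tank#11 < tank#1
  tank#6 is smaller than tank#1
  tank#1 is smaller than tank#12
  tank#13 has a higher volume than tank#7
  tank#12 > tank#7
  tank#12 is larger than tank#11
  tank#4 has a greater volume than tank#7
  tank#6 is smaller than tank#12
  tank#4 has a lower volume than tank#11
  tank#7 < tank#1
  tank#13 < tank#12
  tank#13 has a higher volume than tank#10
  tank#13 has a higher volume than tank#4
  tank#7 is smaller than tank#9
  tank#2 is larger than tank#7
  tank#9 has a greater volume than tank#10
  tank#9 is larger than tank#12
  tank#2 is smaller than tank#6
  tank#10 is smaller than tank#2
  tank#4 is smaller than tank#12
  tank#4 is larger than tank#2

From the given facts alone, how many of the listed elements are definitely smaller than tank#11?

The elements the relations force below tank#11 are tank#10, tank#7, tank#2, tank#4 — no chain reaches any other.
That is 4.

4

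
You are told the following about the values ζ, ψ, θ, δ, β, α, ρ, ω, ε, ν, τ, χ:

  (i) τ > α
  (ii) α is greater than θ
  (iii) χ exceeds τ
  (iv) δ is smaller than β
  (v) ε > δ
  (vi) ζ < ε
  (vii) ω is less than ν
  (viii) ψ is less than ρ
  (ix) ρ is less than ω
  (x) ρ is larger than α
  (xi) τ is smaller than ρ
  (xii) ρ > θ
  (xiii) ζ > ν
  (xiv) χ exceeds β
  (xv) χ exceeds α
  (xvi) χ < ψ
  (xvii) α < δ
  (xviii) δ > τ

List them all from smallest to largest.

θ < α < τ < δ < β < χ < ψ < ρ < ω < ν < ζ < ε

Each adjacent pair is fixed by a given relation: θ < α; α < τ; τ < δ; δ < β; β < χ; χ < ψ; ψ < ρ; ρ < ω; ω < ν; ν < ζ; ζ < ε. Chaining them end to end gives the full order.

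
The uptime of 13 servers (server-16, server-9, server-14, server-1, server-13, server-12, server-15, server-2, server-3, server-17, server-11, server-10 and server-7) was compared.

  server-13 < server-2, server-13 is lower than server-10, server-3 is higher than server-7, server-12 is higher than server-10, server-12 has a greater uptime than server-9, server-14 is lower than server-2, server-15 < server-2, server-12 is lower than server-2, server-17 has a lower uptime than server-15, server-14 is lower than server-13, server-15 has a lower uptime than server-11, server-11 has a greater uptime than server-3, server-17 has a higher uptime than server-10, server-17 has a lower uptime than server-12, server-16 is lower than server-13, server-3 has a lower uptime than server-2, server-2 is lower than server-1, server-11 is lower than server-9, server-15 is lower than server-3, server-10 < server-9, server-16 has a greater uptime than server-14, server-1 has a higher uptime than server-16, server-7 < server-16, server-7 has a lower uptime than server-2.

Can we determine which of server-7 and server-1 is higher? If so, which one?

server-7 < server-16 < server-13 < server-10 < server-17 < server-15 < server-3 < server-11 < server-9 < server-12 < server-2 < server-1, by transitivity through server-16, server-13, server-10, server-17, server-15, server-3, server-11, server-9, server-12, server-2.
So server-1 is higher.

server-1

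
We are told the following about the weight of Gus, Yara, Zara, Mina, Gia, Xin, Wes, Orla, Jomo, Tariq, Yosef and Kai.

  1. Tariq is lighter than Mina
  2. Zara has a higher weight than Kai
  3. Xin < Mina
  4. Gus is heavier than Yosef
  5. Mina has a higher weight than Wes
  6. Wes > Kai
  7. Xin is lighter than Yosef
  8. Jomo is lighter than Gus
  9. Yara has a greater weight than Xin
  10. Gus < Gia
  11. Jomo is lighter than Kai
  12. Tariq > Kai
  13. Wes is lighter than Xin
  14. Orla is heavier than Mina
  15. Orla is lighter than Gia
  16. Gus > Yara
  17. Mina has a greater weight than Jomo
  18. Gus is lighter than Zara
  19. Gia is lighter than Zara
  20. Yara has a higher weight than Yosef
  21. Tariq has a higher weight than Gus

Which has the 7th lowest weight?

Chaining the given pairs: Jomo < Kai < Wes < Xin < Yosef < Yara < Gus < Tariq < Mina < Orla < Gia < Zara.
The 7th smallest is Gus.

Gus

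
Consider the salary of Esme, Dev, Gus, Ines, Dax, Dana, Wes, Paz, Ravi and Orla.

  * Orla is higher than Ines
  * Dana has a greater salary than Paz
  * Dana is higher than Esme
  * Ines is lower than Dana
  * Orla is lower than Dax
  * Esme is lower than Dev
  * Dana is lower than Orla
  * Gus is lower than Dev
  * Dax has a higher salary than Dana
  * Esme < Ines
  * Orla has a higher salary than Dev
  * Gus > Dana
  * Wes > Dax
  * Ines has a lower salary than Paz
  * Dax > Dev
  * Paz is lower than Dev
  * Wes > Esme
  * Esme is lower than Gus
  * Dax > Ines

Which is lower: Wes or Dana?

The relevant relations are Dana < Gus; Gus < Dev; Dev < Orla; Orla < Dax; Dax < Wes.
Chaining these gives Dana < Gus < Dev < Orla < Dax < Wes.
So Dana < Wes; Dana is the lower of the two.

Dana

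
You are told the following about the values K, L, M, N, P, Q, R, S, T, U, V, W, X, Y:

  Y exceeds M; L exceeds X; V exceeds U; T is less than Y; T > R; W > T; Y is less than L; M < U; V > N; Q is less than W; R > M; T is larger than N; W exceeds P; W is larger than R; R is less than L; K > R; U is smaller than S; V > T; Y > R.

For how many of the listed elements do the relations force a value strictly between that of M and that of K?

Chaining upward from M reaches: R, U, T, S, Y, L, W, V.
Chaining downward from K reaches: R.
Strictly between M and K are those in both lists: R — 1 element.

1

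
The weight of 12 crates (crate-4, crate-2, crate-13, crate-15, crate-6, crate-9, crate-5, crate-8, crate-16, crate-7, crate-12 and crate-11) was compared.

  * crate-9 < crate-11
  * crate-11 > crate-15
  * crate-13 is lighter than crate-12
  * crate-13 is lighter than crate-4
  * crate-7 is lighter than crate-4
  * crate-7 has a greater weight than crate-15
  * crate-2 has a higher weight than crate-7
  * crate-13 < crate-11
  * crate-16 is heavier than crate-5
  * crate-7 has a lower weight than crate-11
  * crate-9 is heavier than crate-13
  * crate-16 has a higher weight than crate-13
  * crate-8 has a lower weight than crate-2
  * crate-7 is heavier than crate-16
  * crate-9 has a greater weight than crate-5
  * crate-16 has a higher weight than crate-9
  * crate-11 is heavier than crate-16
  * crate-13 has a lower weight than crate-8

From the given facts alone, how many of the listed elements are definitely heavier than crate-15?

4

The elements the relations force above crate-15 are crate-7, crate-11, crate-2, crate-4 — no chain reaches any other.
That is 4.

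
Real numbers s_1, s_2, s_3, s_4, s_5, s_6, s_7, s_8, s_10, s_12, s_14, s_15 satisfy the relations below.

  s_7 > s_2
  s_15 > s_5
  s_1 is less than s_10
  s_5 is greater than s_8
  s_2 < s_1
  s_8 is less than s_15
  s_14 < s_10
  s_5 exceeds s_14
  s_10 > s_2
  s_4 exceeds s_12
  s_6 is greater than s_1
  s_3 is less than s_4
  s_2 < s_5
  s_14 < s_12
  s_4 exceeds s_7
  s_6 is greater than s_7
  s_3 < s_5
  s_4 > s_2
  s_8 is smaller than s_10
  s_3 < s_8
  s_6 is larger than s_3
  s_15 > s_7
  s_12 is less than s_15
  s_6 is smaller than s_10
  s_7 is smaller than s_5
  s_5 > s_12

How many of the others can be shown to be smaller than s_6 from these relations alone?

4

The elements the relations force below s_6 are s_2, s_7, s_1, s_3 — no chain reaches any other.
That is 4.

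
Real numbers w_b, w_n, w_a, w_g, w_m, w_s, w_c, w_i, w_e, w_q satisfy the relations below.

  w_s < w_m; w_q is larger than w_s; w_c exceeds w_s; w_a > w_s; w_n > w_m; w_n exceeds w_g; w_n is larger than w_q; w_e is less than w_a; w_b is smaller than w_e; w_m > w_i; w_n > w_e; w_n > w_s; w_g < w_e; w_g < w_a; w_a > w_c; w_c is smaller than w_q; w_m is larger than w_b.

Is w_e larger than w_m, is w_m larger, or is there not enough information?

Following every chain through w_e: above w_e we get w_a, w_n; below w_e we get w_g, w_b.
w_m is not reached, and no chain runs the other way from w_m to w_e.
So the given relations leave the order of w_e and w_m undetermined.

undetermined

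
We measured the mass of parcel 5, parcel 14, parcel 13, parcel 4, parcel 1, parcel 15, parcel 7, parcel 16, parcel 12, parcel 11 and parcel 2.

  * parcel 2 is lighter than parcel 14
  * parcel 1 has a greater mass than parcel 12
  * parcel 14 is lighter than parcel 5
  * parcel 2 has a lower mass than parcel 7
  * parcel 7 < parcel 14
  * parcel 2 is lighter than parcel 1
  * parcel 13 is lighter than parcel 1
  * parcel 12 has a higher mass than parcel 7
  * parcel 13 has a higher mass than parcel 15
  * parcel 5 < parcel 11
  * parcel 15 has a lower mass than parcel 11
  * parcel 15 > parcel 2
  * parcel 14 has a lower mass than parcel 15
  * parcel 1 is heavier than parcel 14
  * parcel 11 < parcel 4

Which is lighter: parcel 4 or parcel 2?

parcel 2

Chaining the given relations: parcel 2 < parcel 7 < parcel 14 < parcel 15 < parcel 11 < parcel 4.
So parcel 2 < parcel 4; parcel 2 is the lighter of the two.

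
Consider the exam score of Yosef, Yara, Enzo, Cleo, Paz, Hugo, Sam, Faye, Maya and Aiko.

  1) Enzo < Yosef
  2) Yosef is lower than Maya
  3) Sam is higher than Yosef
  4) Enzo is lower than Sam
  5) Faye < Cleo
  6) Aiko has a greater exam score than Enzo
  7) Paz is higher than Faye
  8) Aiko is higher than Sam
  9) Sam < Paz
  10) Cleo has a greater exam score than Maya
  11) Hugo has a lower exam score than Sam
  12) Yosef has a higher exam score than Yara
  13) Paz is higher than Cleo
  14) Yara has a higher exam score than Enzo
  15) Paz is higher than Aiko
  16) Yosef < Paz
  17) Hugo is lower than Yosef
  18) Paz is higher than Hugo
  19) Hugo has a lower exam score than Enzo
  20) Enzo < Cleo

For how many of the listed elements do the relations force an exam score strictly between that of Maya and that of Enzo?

The relations place Enzo below Maya. An element lies strictly between them when it is forced above Enzo and also forced below Maya.
Above Enzo: {Yara, Yosef, Sam, Cleo, Aiko, Paz}. Below Maya: {Hugo, Yara, Yosef}.
Intersection: {Yara, Yosef} — 2.

2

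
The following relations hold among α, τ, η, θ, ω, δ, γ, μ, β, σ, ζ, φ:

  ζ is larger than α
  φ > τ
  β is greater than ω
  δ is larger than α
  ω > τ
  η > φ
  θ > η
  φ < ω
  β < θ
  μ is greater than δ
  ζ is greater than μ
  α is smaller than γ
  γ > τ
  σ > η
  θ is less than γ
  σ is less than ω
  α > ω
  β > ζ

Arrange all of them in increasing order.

The consecutive links are each given: τ < φ; φ < η; η < σ; σ < ω; ω < α; α < δ; δ < μ; μ < ζ; ζ < β; β < θ; θ < γ.

τ < φ < η < σ < ω < α < δ < μ < ζ < β < θ < γ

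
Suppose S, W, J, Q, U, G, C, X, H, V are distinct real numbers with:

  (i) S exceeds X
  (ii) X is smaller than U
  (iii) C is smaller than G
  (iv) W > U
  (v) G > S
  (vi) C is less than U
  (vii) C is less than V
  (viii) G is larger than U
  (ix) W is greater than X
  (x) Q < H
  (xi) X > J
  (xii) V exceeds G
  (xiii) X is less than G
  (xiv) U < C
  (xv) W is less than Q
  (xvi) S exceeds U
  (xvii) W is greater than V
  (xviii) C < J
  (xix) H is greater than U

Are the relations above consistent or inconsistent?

Chaining the given relations yields C < J < X < U, so C < U. But one relation states U < C. These cannot both hold.

inconsistent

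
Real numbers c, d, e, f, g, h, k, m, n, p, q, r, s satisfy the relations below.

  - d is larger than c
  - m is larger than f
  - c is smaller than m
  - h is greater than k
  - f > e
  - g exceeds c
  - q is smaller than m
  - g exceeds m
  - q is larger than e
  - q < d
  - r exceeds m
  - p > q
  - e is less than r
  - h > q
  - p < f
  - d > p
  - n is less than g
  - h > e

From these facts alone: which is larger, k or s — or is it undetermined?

Following every chain through k: above k we get h.
s is not reached, and no chain runs the other way from s to k.
So the given relations leave the order of k and s undetermined.

undetermined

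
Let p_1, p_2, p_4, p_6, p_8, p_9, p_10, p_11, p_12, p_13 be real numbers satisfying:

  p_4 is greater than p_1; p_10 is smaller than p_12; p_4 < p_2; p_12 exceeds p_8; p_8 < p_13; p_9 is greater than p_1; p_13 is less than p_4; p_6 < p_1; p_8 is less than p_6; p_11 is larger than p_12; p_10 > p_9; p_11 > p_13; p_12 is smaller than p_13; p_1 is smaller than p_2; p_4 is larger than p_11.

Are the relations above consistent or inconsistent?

Every relation is compatible with p_8 < p_6 < p_1 < p_9 < p_10 < p_12 < p_13 < p_11 < p_4 < p_2; the set is consistent.

consistent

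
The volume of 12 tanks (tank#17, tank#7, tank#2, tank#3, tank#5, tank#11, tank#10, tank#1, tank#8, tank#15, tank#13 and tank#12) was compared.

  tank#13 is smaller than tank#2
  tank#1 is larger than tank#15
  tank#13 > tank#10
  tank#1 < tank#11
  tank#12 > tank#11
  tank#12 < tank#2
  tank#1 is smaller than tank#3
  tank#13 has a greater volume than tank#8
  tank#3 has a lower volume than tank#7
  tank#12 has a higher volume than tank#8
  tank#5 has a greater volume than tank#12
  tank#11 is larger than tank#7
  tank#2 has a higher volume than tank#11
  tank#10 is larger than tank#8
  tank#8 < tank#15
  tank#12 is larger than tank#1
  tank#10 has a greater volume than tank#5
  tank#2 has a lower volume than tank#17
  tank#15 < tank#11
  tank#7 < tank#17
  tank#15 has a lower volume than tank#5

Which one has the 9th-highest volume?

tank#3

Chaining the given pairs: tank#8 < tank#15 < tank#1 < tank#3 < tank#7 < tank#11 < tank#12 < tank#5 < tank#10 < tank#13 < tank#2 < tank#17.
Counting 9 from the largest end gives tank#3.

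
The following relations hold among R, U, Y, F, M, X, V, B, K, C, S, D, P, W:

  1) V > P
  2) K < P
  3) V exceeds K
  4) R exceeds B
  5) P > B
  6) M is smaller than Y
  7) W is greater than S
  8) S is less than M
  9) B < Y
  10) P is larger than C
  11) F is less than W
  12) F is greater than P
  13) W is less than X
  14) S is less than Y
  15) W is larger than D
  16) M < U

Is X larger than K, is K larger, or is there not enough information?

X

Following the relations from K: K < P < F < W < X.
So X is larger.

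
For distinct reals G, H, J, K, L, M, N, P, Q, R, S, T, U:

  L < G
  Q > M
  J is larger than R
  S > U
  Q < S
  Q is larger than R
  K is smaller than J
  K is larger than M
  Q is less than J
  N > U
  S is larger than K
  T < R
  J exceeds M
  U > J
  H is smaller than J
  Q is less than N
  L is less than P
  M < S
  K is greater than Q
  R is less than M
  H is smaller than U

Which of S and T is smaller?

T < R and R < M give T < M.
With M < Q: T < R < M < Q.
With Q < K: T < R < M < Q < K.
Then K < J extends the chain to J.
With J < U: T < R < M < Q < K < J < U.
With U < S: T < R < M < Q < K < J < U < S.
So T < S; T is the smaller of the two.

T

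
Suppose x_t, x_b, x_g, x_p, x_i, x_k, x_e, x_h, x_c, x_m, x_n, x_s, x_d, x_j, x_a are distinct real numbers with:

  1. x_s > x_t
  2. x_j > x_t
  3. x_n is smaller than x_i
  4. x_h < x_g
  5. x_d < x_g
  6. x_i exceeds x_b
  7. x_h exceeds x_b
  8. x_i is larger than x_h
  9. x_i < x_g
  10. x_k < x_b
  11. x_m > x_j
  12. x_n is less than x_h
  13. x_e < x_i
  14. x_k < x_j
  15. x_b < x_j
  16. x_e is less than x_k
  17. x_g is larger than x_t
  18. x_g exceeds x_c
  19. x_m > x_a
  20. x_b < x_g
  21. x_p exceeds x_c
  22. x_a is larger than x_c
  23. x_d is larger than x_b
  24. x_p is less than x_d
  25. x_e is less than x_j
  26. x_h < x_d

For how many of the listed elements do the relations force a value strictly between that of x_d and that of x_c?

1

Chaining upward from x_c reaches: x_p, x_a, x_m, x_g.
Chaining downward from x_d reaches: x_n, x_e, x_k, x_b, x_p, x_h.
Strictly between x_c and x_d are those in both lists: x_p — 1 element.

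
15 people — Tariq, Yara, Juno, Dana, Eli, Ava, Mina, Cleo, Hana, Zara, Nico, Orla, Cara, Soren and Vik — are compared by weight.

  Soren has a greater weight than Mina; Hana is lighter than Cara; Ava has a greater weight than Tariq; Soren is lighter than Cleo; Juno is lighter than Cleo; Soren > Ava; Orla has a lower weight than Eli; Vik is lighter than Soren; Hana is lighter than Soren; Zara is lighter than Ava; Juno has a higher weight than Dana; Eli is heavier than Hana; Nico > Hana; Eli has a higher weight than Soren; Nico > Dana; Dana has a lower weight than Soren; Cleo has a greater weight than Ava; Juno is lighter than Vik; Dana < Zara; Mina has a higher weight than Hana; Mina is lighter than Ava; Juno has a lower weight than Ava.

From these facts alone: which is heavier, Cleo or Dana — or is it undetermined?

Dana < Zara and Zara < Ava give Dana < Ava.
Then Ava < Soren extends the chain to Soren.
Then Soren < Cleo extends the chain to Cleo.
So Cleo is heavier.

Cleo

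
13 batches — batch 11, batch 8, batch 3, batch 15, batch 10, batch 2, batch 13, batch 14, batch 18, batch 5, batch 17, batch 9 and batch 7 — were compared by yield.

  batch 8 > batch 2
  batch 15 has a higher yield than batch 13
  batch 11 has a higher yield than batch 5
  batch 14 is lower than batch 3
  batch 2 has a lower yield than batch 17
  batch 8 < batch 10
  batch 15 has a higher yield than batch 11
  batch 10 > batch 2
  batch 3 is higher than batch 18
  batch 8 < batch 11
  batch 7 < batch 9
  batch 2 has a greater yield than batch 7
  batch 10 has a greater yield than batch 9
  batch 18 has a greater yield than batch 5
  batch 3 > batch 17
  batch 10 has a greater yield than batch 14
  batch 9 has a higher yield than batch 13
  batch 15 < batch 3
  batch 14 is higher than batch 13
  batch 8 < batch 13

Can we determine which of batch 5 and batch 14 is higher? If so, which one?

Following every chain through batch 5: above batch 5 we get batch 11, batch 18, batch 15, batch 3.
batch 14 is not reached, and no chain runs the other way from batch 14 to batch 5.
So the given relations leave the order of batch 5 and batch 14 undetermined.

undetermined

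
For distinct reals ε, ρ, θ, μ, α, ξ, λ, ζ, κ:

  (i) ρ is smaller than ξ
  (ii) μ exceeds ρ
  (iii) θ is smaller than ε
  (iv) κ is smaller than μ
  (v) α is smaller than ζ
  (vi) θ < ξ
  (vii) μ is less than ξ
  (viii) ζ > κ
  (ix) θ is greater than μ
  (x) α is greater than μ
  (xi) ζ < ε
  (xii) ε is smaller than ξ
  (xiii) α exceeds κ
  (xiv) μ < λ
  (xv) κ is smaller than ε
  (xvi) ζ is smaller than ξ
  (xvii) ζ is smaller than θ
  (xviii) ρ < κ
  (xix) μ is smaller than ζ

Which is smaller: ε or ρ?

ρ

Following the relations from ρ: ρ < κ < μ < α < ζ < θ < ε.
So ρ < ε; ρ is the smaller of the two.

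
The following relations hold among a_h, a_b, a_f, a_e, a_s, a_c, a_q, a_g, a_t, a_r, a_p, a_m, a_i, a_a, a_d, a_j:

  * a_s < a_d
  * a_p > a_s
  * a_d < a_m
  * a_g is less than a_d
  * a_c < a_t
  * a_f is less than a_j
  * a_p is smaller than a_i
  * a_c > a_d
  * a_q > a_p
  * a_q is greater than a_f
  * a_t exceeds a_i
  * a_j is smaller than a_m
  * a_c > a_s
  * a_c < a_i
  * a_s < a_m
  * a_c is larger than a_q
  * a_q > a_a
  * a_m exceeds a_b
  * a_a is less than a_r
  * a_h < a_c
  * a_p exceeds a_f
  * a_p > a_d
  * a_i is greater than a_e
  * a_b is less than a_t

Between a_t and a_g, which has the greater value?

a_t

Chaining the given relations: a_g < a_d < a_p < a_q < a_c < a_i < a_t.
So a_g < a_t; a_t is the larger of the two.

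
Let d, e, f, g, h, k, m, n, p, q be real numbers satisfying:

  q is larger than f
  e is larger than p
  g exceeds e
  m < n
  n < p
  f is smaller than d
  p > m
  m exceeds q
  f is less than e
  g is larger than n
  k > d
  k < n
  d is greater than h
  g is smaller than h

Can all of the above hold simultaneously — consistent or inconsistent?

Chaining the given relations yields n < p < e < g < h < d < k, so n < k. But one relation states k < n. These cannot both hold.

inconsistent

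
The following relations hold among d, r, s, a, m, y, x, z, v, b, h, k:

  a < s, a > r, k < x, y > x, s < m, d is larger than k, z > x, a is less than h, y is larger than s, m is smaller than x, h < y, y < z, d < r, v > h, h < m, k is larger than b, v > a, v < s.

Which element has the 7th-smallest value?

The consecutive relations fix a unique order: b < k < d < r < a < h < v < s < m < x < y < z.
The 7th smallest is v.

v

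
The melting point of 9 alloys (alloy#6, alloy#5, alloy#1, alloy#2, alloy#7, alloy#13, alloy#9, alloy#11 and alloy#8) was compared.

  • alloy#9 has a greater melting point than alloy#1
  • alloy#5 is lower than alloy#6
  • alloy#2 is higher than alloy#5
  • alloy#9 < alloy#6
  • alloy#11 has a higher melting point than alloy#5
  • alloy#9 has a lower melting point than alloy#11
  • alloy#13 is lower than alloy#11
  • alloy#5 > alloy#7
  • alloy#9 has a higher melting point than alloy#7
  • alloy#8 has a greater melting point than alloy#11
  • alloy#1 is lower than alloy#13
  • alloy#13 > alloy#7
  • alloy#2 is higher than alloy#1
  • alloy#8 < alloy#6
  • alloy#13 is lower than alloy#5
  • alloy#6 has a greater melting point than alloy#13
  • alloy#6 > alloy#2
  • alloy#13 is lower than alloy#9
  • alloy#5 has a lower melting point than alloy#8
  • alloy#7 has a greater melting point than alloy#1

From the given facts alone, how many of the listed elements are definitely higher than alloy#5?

The elements the relations force above alloy#5 are alloy#11, alloy#2, alloy#8, alloy#6 — no chain reaches any other.
That is 4.

4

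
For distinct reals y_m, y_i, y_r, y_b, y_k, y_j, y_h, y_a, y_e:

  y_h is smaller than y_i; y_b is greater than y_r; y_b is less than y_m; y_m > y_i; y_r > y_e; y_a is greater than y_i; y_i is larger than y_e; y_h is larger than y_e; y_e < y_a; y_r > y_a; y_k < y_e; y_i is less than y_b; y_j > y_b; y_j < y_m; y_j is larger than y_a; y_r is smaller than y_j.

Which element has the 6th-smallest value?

Piecing the relations together gives one ordering: y_k < y_e < y_h < y_i < y_a < y_r < y_b < y_j < y_m.
Counting 6 from the smallest end gives y_r.

y_r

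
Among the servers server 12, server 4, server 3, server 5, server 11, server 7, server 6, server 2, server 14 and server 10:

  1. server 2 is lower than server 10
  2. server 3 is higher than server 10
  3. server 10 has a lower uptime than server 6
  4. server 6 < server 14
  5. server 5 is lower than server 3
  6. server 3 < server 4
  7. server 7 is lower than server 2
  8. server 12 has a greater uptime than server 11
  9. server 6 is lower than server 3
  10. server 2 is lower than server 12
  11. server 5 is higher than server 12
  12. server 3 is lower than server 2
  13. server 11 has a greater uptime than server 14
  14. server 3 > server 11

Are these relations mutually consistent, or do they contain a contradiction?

inconsistent

We have server 3 < server 2 stated directly, yet also server 2 < server 10 < server 6 < server 14 < server 11 < server 12 < server 5 < server 3 by chaining the others — so server 2 < server 3. Contradiction.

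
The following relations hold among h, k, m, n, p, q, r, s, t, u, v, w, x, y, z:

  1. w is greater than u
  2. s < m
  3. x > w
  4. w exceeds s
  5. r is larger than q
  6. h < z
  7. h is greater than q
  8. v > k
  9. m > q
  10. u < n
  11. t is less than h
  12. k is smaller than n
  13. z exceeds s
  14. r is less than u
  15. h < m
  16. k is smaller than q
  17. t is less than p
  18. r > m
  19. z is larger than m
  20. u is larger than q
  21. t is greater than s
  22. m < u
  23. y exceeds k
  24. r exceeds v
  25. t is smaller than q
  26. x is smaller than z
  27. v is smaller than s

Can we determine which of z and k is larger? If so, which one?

z

k < v < s < t < q < h < m < r < u < w < x < z, by transitivity through v, s, t, q, h, m, r, u, w, x.
So z is larger.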